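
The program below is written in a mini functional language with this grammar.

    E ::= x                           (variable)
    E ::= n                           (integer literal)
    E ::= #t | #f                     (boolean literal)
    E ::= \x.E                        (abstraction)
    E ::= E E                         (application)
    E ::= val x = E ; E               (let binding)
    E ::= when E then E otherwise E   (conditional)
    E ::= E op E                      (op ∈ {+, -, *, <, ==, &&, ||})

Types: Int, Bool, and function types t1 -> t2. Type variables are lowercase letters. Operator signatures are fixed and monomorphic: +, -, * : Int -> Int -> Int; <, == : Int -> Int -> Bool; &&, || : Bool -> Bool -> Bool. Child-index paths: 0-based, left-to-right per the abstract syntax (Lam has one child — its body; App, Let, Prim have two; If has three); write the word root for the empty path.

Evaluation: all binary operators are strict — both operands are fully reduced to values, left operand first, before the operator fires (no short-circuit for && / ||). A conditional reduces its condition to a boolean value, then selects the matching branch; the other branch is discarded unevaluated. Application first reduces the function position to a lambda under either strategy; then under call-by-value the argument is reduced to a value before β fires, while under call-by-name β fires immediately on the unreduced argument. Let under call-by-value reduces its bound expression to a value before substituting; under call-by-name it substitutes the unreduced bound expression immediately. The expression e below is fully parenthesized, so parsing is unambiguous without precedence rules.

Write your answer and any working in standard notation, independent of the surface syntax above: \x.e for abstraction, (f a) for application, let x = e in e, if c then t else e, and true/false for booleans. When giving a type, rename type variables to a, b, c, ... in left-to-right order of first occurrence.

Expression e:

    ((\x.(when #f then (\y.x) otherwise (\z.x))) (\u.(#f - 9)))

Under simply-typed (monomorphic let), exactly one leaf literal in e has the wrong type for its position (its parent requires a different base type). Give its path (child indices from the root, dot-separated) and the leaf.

Answer: 1.0.0 : false

Trace:
  unify Bool ~ Bool
x : a
\y._ : b -> a
x : a
\z._ : c -> a
  unify b -> a ~ c -> a
  unify b ~ c
  unify a ~ a
\x._ : a -> c -> a
  unify Bool ~ Int
  FAIL: mismatch Bool ~ Int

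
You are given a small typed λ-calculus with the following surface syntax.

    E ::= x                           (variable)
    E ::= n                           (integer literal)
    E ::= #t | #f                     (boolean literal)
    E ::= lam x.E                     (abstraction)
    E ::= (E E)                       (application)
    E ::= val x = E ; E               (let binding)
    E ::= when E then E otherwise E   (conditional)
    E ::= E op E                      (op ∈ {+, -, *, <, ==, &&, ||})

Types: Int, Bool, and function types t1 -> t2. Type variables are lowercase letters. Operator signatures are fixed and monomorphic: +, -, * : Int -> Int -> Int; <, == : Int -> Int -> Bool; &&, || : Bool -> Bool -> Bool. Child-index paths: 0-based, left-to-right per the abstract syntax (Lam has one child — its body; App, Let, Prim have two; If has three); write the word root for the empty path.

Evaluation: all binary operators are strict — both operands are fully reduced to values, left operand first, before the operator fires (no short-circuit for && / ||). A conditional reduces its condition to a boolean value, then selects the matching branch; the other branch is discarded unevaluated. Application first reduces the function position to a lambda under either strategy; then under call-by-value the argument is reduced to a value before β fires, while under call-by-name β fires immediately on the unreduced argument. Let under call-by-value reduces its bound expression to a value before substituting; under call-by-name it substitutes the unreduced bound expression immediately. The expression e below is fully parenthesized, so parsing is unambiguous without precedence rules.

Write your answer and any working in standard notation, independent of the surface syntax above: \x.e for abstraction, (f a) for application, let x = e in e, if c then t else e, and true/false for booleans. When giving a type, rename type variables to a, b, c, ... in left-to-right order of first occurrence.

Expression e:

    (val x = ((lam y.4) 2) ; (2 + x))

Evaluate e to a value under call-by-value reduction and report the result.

Trace:
step 0: (let x = ((\y.4) 2) in (2 + x))
step 1: [beta@0] (let x = 4 in (2 + x))
step 2: [let@root] (2 + 4)
step 3: [delta@root] 6

Answer: 6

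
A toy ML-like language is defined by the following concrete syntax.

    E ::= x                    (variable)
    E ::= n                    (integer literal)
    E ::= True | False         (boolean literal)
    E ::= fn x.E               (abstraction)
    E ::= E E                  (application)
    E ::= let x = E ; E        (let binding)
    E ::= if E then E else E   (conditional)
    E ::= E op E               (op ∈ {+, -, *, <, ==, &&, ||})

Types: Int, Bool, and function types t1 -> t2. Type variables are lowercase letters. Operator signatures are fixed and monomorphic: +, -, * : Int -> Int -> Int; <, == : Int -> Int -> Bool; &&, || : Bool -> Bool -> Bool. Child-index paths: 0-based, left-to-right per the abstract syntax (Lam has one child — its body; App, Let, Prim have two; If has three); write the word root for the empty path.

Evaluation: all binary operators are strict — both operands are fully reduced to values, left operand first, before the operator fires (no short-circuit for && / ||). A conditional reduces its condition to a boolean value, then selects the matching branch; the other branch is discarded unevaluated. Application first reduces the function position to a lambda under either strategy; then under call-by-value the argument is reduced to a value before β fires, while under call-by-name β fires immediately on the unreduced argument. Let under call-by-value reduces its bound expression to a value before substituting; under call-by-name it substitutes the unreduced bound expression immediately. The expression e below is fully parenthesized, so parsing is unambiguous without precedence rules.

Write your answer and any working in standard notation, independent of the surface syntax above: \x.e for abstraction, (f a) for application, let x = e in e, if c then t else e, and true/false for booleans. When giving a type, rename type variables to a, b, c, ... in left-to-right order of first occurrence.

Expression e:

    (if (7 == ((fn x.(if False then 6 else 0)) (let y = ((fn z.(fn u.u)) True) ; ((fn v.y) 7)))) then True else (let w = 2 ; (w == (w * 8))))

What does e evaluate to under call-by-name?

Answer: false

Working:
step 0: (if (7 == ((\x.(if false then 6 else 0)) (let y = ((\z.(\u.u)) true) in ((\v.y) 7)))) then true else (let w = 2 in (w == (w * 8))))
step 1: [beta@0.1] (if (7 == (if false then 6 else 0)) then true else (let w = 2 in (w == (w * 8))))
step 2: [if@0.1] (if (7 == 0) then true else (let w = 2 in (w == (w * 8))))
step 3: [delta@0] (if false then true else (let w = 2 in (w == (w * 8))))
step 4: [if@root] (let w = 2 in (w == (w * 8)))
step 5: [let@root] (2 == (2 * 8))
step 6: [delta@1] (2 == 16)
step 7: [delta@root] false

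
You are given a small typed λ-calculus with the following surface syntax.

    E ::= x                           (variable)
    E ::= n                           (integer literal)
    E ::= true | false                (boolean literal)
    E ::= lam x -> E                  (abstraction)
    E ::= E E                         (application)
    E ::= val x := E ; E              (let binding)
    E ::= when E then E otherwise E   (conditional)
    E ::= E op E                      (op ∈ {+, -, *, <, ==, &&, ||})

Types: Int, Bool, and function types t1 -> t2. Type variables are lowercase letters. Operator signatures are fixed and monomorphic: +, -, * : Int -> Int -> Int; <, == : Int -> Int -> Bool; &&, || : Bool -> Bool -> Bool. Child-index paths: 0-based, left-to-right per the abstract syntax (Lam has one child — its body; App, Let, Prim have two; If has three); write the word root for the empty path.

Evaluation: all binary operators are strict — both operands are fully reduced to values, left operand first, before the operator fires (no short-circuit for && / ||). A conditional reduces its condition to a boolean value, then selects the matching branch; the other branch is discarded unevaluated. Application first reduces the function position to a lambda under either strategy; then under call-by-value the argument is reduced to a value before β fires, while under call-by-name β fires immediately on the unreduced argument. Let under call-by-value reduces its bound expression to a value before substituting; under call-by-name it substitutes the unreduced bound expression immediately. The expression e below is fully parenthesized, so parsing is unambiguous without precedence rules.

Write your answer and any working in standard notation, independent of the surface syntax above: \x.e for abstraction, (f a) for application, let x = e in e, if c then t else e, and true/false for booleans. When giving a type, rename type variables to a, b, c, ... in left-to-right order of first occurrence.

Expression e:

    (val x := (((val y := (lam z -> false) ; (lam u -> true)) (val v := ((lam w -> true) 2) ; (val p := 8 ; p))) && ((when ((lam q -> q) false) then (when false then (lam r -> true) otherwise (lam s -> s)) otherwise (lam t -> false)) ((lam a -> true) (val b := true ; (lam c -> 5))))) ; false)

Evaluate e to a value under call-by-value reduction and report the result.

Answer: false

Trace:
step 0: (let x = (((let y = (\z.false) in (\u.true)) (let v = ((\w.true) 2) in (let p = 8 in p))) && ((if ((\q.q) false) then (if false then (\r.true) else (\s.s)) else (\t.false)) ((\a.true) (let b = true in (\c.5))))) in false)
step 1: [let@0.0.0] (let x = (((\u.true) (let v = ((\w.true) 2) in (let p = 8 in p))) && ((if ((\q.q) false) then (if false then (\r.true) else (\s.s)) else (\t.false)) ((\a.true) (let b = true in (\c.5))))) in false)
step 2: [beta@0.0.1.0] (let x = (((\u.true) (let v = true in (let p = 8 in p))) && ((if ((\q.q) false) then (if false then (\r.true) else (\s.s)) else (\t.false)) ((\a.true) (let b = true in (\c.5))))) in false)
step 3: [let@0.0.1] (let x = (((\u.true) (let p = 8 in p)) && ((if ((\q.q) false) then (if false then (\r.true) else (\s.s)) else (\t.false)) ((\a.true) (let b = true in (\c.5))))) in false)
step 4: [let@0.0.1] (let x = (((\u.true) 8) && ((if ((\q.q) false) then (if false then (\r.true) else (\s.s)) else (\t.false)) ((\a.true) (let b = true in (\c.5))))) in false)
step 5: [beta@0.0] (let x = (true && ((if ((\q.q) false) then (if false then (\r.true) else (\s.s)) else (\t.false)) ((\a.true) (let b = true in (\c.5))))) in false)
step 6: [beta@0.1.0.0] (let x = (true && ((if false then (if false then (\r.true) else (\s.s)) else (\t.false)) ((\a.true) (let b = true in (\c.5))))) in false)
step 7: [if@0.1.0] (let x = (true && ((\t.false) ((\a.true) (let b = true in (\c.5))))) in false)
step 8: [let@0.1.1.1] (let x = (true && ((\t.false) ((\a.true) (\c.5)))) in false)
step 9: [beta@0.1.1] (let x = (true && ((\t.false) true)) in false)
step 10: [beta@0.1] (let x = (true && false) in false)
step 11: [delta@0] (let x = false in false)
step 12: [let@root] false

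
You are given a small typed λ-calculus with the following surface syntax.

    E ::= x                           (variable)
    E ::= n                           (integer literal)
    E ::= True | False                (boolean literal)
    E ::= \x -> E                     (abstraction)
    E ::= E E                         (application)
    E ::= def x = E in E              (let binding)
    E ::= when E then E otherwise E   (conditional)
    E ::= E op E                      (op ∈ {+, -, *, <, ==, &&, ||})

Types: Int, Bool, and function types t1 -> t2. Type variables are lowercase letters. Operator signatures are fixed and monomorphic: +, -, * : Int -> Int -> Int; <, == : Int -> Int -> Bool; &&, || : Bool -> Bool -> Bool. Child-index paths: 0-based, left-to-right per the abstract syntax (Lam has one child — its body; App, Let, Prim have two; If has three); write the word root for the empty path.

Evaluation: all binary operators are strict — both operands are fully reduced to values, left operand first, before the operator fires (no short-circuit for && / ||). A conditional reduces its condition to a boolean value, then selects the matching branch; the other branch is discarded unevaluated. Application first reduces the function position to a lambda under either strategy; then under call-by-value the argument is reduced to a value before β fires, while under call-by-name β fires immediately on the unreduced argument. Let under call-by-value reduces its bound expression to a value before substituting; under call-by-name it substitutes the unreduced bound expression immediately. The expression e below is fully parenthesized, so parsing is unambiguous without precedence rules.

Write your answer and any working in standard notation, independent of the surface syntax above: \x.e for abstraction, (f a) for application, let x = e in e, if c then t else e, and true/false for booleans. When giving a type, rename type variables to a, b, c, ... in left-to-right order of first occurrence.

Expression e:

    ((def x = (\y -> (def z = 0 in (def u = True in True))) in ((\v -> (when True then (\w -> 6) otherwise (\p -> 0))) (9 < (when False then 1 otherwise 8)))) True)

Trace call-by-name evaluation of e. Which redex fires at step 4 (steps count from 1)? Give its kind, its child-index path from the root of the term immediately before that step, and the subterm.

Working:
step 0: ((let x = (\y.(let z = 0 in (let u = true in true))) in ((\v.(if true then (\w.6) else (\p.0))) (9 < (if false then 1 else 8)))) true)
step 1: [let@0] (((\v.(if true then (\w.6) else (\p.0))) (9 < (if false then 1 else 8))) true)
step 2: [beta@0] ((if true then (\w.6) else (\p.0)) true)
step 3: [if@0] ((\w.6) true)
step 4: [beta@root] 6

Answer: beta at root : ((\w.6) true)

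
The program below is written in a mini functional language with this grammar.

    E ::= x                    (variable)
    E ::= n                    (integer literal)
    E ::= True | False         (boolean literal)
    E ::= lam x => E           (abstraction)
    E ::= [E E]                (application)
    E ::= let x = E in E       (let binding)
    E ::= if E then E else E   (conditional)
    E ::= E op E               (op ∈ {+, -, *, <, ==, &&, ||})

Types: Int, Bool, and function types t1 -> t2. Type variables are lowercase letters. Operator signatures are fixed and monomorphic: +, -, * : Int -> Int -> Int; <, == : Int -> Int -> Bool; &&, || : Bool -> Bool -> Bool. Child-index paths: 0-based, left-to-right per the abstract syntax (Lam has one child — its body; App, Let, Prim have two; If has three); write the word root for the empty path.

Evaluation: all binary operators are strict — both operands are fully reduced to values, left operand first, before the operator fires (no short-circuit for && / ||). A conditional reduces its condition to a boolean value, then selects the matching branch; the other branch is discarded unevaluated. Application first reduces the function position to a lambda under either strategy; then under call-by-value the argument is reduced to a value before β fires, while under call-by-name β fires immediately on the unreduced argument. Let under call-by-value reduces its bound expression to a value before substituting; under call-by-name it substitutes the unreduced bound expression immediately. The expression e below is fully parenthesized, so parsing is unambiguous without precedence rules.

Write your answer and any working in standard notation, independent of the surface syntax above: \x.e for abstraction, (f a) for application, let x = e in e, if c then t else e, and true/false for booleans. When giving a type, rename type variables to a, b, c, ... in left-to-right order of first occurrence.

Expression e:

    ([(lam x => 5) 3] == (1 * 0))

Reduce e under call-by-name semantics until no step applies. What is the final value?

Answer: false

Trace:
step 0: (((\x.5) 3) == (1 * 0))
step 1: [beta@0] (5 == (1 * 0))
step 2: [delta@1] (5 == 0)
step 3: [delta@root] false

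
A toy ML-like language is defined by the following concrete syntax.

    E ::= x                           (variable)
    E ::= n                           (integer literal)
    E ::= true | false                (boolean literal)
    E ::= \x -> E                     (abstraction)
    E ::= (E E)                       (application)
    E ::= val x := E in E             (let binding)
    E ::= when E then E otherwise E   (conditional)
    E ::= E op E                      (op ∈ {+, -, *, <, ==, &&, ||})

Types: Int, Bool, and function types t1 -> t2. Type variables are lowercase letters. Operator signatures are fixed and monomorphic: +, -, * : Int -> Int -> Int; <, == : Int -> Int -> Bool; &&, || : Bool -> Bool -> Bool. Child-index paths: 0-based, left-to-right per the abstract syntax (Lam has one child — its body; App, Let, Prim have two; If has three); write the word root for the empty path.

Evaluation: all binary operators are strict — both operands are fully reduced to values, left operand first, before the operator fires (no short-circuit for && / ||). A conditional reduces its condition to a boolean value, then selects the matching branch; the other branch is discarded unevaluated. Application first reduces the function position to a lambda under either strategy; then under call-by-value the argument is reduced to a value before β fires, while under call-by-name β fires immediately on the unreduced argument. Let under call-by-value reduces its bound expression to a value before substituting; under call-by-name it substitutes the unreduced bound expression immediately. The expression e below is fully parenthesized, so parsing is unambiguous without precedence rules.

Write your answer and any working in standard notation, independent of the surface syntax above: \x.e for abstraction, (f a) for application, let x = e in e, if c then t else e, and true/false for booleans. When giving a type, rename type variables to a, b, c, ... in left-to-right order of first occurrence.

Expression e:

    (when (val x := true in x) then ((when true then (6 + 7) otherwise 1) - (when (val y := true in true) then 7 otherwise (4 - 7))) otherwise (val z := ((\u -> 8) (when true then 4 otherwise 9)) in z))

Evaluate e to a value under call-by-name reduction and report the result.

Working:
step 0: (if (let x = true in x) then ((if true then (6 + 7) else 1) - (if (let y = true in true) then 7 else (4 - 7))) else (let z = ((\u.8) (if true then 4 else 9)) in z))
step 1: [let@0] (if true then ((if true then (6 + 7) else 1) - (if (let y = true in true) then 7 else (4 - 7))) else (let z = ((\u.8) (if true then 4 else 9)) in z))
step 2: [if@root] ((if true then (6 + 7) else 1) - (if (let y = true in true) then 7 else (4 - 7)))
step 3: [if@0] ((6 + 7) - (if (let y = true in true) then 7 else (4 - 7)))
step 4: [delta@0] (13 - (if (let y = true in true) then 7 else (4 - 7)))
step 5: [let@1.0] (13 - (if true then 7 else (4 - 7)))
step 6: [if@1] (13 - 7)
step 7: [delta@root] 6

Answer: 6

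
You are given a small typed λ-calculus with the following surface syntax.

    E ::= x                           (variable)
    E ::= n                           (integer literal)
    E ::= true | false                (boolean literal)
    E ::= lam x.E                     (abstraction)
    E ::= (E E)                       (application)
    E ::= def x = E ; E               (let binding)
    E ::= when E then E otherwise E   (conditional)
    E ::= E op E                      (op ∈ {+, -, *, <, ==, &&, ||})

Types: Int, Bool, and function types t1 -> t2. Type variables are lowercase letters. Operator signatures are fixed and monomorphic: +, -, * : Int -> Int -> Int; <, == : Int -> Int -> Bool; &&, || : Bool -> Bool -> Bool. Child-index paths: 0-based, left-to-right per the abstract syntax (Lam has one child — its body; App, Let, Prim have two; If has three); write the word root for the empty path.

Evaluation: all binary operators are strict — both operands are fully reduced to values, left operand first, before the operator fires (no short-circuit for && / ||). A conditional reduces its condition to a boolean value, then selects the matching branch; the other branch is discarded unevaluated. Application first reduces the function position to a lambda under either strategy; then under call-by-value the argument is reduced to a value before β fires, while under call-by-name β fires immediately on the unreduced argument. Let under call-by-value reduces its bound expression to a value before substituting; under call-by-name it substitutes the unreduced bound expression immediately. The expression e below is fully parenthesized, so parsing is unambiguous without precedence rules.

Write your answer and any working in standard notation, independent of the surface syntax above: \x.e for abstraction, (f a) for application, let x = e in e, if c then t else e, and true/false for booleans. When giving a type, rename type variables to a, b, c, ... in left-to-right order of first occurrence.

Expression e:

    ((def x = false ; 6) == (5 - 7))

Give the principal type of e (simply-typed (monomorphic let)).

Answer: Bool

Derivation:
let x : Bool
  unify Int ~ Int
  unify Int ~ Int
  unify Int ~ Int
  unify Int ~ Int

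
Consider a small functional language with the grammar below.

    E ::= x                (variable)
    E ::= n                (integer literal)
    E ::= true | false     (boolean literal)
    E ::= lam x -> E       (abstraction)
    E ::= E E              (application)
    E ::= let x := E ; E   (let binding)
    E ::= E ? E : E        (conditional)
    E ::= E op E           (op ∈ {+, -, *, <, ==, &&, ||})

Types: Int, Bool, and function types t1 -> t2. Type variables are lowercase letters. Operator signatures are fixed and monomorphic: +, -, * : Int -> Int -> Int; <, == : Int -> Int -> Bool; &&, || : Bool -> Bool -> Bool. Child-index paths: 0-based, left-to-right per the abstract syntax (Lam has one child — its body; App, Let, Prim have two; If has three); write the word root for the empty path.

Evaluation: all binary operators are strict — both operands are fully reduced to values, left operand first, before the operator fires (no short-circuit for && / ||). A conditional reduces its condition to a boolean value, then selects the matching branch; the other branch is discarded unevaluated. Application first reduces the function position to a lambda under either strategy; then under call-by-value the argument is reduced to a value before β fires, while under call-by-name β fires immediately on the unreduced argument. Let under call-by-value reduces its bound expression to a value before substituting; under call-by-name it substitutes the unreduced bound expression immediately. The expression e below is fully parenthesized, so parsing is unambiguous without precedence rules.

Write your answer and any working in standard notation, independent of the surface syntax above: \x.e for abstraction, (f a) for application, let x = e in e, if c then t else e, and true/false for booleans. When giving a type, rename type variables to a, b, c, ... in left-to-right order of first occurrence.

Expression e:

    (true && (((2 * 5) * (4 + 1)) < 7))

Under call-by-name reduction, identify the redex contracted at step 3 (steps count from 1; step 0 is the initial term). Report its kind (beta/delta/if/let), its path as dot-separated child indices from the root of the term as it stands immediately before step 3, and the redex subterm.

Answer: delta at 1.0 : (10 * 5)

Derivation:
step 0: (true && (((2 * 5) * (4 + 1)) < 7))
step 1: [delta@1.0.0] (true && ((10 * (4 + 1)) < 7))
step 2: [delta@1.0.1] (true && ((10 * 5) < 7))
step 3: [delta@1.0] (true && (50 < 7))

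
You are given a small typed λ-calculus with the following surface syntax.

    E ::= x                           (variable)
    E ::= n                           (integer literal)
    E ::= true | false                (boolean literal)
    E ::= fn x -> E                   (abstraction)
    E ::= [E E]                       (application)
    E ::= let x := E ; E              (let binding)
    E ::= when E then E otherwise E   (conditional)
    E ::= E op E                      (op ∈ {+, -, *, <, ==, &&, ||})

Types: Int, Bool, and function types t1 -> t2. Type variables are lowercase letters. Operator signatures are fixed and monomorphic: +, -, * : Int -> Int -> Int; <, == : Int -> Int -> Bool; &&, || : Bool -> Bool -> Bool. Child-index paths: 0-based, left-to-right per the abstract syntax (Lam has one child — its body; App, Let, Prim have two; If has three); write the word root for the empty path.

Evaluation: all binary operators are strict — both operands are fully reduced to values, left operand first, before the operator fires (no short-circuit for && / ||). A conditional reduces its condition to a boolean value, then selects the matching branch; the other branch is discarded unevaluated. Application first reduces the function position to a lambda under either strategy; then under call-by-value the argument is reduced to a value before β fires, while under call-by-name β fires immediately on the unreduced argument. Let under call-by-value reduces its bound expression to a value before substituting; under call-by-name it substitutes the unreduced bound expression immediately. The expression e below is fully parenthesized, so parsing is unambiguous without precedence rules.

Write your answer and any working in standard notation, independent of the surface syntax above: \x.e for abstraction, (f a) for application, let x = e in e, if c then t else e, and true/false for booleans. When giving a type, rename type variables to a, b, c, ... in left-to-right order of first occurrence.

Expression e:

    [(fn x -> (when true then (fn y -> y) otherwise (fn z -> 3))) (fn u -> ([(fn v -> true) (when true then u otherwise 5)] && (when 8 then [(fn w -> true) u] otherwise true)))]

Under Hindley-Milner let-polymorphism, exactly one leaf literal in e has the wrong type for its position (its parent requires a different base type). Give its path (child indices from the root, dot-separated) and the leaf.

Working:
  unify Bool ~ Bool
y : b
\y._ : b -> b
\z._ : c -> Int
  unify b -> b ~ c -> Int
  unify b ~ c
  unify c ~ Int
\x._ : a -> Int -> Int
\v._ : e -> Bool
  unify Bool ~ Bool
u : d
  unify d ~ Int
  unify e -> Bool ~ Int -> f
  unify e ~ Int
  unify Bool ~ f
_ _ : Bool
  unify Bool ~ Bool
  unify Int ~ Bool
  FAIL: mismatch Int ~ Bool

Answer: 1.0.1.0 : 8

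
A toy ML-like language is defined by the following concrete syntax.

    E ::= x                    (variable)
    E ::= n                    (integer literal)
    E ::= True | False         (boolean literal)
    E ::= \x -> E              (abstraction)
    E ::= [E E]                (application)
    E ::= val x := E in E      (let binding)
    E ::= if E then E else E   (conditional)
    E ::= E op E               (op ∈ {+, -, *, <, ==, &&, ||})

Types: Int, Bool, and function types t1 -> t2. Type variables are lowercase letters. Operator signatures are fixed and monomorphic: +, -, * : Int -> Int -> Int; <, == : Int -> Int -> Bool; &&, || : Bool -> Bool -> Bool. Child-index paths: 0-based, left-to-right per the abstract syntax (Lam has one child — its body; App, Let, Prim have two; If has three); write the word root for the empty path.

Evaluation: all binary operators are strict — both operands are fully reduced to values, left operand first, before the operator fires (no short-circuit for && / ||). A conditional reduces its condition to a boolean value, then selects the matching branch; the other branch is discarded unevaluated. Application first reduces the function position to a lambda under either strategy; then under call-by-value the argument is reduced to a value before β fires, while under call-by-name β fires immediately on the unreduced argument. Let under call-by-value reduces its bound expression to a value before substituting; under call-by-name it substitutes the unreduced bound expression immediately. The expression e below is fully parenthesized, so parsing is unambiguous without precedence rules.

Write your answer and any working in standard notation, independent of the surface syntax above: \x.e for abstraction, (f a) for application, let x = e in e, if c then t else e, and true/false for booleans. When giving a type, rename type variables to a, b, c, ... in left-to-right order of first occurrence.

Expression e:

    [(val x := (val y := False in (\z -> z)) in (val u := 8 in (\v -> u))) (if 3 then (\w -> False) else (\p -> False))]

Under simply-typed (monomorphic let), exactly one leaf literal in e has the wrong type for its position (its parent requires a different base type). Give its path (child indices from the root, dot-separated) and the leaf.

Working:
let y : Bool
z : a
\z._ : a -> a
let x : a -> a
let u : Int
u : Int
\v._ : b -> Int
  unify Int ~ Bool
  FAIL: mismatch Int ~ Bool

Answer: 1.0 : 3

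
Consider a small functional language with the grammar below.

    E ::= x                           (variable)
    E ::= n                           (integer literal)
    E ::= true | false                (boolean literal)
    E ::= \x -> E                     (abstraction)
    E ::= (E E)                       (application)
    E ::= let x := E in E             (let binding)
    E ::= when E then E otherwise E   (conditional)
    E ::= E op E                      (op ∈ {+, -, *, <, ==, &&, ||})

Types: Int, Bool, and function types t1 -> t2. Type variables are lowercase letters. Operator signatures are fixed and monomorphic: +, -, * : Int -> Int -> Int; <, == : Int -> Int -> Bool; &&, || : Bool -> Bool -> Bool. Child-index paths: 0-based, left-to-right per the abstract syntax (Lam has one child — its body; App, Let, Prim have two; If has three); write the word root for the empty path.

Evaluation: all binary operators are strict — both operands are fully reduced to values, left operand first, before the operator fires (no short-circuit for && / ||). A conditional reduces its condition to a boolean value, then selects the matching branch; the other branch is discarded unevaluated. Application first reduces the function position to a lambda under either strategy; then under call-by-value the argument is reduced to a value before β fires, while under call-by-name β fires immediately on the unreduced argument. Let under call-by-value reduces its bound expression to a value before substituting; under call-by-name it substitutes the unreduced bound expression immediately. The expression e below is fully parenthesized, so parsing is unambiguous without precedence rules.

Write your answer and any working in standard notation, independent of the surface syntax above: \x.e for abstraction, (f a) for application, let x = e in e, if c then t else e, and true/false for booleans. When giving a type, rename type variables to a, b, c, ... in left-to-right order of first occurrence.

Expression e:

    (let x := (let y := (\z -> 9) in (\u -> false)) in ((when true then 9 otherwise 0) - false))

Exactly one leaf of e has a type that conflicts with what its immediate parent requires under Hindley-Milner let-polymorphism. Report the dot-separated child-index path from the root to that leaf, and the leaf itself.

Working:
\z._ : a -> Int
let y : forall. a -> Int
\u._ : b -> Bool
let x : forall. b -> Bool
  unify Bool ~ Bool
  unify Int ~ Int
  unify Int ~ Int
  unify Bool ~ Int
  FAIL: mismatch Bool ~ Int

Answer: 1.1 : false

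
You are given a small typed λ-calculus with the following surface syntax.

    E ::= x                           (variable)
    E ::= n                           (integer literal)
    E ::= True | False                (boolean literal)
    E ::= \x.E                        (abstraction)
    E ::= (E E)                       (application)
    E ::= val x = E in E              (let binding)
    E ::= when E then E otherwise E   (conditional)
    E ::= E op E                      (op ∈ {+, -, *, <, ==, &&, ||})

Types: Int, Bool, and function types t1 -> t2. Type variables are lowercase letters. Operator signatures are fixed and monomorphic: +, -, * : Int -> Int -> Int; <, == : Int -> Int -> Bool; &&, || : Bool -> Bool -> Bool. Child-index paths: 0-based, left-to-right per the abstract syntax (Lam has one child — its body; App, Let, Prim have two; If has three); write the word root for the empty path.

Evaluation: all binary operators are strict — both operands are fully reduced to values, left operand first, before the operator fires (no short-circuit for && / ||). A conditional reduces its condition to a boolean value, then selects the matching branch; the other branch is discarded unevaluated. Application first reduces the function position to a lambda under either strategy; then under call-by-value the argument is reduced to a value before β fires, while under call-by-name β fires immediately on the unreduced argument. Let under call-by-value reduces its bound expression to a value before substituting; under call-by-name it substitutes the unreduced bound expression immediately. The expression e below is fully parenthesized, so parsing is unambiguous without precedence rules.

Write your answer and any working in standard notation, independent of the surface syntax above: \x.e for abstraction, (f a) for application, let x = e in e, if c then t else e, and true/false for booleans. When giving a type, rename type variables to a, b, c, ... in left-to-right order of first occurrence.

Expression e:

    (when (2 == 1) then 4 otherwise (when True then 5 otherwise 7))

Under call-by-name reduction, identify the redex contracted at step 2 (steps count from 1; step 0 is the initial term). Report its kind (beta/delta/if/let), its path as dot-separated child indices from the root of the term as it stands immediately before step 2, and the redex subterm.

Derivation:
step 0: (if (2 == 1) then 4 else (if true then 5 else 7))
step 1: [delta@0] (if false then 4 else (if true then 5 else 7))
step 2: [if@root] (if true then 5 else 7)

Answer: if at root : (if false then 4 else (if true then 5 else 7))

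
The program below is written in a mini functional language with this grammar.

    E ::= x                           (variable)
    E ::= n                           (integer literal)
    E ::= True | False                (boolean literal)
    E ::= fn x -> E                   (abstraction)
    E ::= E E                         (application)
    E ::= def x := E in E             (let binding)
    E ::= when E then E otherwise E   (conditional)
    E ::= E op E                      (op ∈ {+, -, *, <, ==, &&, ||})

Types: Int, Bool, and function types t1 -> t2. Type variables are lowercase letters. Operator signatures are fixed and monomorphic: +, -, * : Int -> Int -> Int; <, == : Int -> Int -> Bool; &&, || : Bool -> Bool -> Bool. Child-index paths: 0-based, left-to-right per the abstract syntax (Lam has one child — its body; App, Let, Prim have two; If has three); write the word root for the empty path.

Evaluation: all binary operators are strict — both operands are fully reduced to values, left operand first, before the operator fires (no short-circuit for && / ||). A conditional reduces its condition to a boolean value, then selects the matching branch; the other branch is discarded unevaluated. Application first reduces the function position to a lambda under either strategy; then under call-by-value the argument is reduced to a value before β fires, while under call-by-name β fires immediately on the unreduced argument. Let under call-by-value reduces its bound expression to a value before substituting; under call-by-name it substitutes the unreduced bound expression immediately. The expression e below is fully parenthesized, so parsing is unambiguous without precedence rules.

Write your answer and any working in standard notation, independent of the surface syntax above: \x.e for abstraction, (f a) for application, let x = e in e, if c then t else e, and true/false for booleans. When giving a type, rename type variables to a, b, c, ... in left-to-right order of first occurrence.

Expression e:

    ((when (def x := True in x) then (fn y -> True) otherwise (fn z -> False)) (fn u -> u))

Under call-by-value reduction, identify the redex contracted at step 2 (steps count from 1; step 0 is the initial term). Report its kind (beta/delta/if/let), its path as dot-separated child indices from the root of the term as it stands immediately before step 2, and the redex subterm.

Working:
step 0: ((if (let x = true in x) then (\y.true) else (\z.false)) (\u.u))
step 1: [let@0.0] ((if true then (\y.true) else (\z.false)) (\u.u))
step 2: [if@0] ((\y.true) (\u.u))

Answer: if at 0 : (if true then (\y.true) else (\z.false))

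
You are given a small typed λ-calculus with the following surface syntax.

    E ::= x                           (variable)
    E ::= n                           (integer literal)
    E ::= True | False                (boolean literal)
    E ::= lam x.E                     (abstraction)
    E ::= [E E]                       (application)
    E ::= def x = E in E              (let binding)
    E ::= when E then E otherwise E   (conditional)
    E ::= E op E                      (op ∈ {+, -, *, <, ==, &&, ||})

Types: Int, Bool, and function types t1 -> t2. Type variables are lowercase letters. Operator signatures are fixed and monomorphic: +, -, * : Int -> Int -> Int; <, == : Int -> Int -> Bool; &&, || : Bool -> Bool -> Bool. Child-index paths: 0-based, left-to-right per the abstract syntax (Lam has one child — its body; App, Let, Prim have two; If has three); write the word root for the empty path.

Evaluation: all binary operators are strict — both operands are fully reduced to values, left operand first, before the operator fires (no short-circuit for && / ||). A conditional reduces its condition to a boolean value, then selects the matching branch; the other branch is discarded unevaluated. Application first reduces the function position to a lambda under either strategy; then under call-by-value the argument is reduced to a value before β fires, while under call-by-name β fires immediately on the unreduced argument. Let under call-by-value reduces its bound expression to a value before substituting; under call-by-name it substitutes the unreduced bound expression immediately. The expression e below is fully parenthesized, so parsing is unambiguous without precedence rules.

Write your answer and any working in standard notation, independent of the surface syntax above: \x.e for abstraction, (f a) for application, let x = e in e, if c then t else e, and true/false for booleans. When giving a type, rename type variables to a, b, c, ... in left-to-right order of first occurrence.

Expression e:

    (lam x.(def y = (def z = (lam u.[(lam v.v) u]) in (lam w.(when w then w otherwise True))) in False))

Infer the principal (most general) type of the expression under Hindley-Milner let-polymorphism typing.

Answer: a -> Bool

Trace:
v : c
\v._ : c -> c
u : b
  unify c -> c ~ b -> d
  unify c ~ b
  unify b ~ d
_ _ : d
\u._ : d -> d
let z : forall. d -> d
w : e
  unify e ~ Bool
w : Bool
  unify Bool ~ Bool
\w._ : Bool -> Bool
let y : Bool -> Bool
\x._ : a -> Bool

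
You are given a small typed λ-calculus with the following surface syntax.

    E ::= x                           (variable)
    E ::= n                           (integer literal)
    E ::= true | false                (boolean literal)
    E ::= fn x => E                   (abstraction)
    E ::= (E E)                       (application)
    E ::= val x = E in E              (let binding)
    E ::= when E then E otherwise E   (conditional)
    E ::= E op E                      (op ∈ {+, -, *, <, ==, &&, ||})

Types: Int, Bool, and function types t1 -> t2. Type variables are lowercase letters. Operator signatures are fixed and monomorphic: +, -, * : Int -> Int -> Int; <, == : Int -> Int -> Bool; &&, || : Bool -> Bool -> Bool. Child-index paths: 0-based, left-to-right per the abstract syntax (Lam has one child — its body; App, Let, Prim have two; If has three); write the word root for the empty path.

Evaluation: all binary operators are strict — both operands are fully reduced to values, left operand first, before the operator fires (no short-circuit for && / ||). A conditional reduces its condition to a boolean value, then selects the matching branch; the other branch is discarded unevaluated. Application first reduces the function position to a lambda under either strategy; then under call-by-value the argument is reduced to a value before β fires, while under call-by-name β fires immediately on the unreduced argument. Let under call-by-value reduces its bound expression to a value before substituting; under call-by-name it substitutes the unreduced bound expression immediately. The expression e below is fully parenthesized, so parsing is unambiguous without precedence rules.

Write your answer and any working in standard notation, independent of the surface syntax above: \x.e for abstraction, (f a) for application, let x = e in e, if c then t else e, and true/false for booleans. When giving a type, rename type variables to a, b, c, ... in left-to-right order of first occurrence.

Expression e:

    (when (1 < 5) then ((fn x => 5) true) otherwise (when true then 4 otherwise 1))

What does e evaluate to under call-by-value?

Answer: 5

Trace:
step 0: (if (1 < 5) then ((\x.5) true) else (if true then 4 else 1))
step 1: [delta@0] (if true then ((\x.5) true) else (if true then 4 else 1))
step 2: [if@root] ((\x.5) true)
step 3: [beta@root] 5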